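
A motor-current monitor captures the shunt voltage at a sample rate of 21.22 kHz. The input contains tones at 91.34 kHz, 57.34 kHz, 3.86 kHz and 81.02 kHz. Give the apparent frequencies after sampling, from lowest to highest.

3.86 kHz, 6.32 kHz, 6.46 kHz

fs/2 = 10.61 kHz.
91.34 kHz mod fs = 6.46 kHz.
6.46 kHz ≤ fs/2 = 10.61 kHz, appears at 6.46 kHz.
57.34 kHz mod fs = 14.9 kHz.
14.9 kHz > fs/2 = 10.61 kHz, folds to fs − 14.9 kHz = 6.32 kHz.
3.86 kHz ≤ fs/2 = 10.61 kHz, passes unchanged.
81.02 kHz mod fs = 17.36 kHz.
17.36 kHz > fs/2 = 10.61 kHz, folds to fs − 17.36 kHz = 3.86 kHz.
Distinct values: {3.86 kHz, 6.32 kHz, 6.46 kHz}.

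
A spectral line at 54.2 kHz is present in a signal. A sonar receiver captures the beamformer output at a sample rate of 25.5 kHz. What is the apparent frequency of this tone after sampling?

3.2 kHz

54.2 kHz mod fs = 3.2 kHz.
3.2 kHz ≤ fs/2 = 12.75 kHz, appears at 3.2 kHz.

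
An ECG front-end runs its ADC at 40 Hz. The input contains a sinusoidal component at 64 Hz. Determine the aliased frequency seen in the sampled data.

16 Hz

64 Hz mod fs = 24 Hz.
24 Hz > fs/2 = 20 Hz, folds to fs − 24 Hz = 16 Hz.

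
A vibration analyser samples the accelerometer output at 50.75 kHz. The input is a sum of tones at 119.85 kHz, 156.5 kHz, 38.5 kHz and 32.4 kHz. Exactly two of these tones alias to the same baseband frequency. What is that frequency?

18.35 kHz

fs/2 = 25.375 kHz.
119.85 kHz mod fs = 18.35 kHz.
18.35 kHz ≤ fs/2 = 25.375 kHz, appears at 18.35 kHz.
156.5 kHz mod fs = 4.25 kHz.
4.25 kHz ≤ fs/2 = 25.375 kHz, appears at 4.25 kHz.
38.5 kHz > fs/2 = 25.375 kHz, folds to fs − 38.5 kHz = 12.25 kHz.
32.4 kHz > fs/2 = 25.375 kHz, folds to fs − 32.4 kHz = 18.35 kHz.
32.4 kHz and 119.85 kHz both map to 18.35 kHz.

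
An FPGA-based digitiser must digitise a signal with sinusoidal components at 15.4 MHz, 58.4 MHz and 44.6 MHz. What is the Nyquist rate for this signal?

Highest-frequency component: 58.4 MHz.
Nyquist rate = 2 × 58.4 MHz = 116.8 MHz.

116.8 MHz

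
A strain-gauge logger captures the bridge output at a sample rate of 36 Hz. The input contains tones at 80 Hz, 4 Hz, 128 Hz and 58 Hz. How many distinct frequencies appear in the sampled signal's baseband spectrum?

fs/2 = 18 Hz.
80 Hz mod fs = 8 Hz.
8 Hz ≤ fs/2 = 18 Hz, appears at 8 Hz.
4 Hz ≤ fs/2 = 18 Hz, passes unchanged.
128 Hz mod fs = 20 Hz.
20 Hz > fs/2 = 18 Hz, folds to fs − 20 Hz = 16 Hz.
58 Hz mod fs = 22 Hz.
22 Hz > fs/2 = 18 Hz, folds to fs − 22 Hz = 14 Hz.
Distinct values: {4 Hz, 8 Hz, 14 Hz, 16 Hz} → 4.

4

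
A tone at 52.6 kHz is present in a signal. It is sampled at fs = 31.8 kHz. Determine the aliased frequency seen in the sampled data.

11 kHz

52.6 kHz mod fs = 20.8 kHz.
20.8 kHz > fs/2 = 15.9 kHz, folds to fs − 20.8 kHz = 11 kHz.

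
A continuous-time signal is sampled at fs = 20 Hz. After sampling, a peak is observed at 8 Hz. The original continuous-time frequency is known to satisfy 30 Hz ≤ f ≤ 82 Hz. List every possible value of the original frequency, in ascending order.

Frequencies that alias to 8 Hz are k·fs ± 8 Hz for integer k ≥ 0.
k=0: 8 Hz.
k=1: 12 Hz, 28 Hz.
k=2: 32 Hz, 48 Hz.
k=3: 52 Hz, 68 Hz.
k=4: 72 Hz, 88 Hz.
k=5: 92 Hz, 108 Hz.
Within [30 Hz, 82 Hz]: 32 Hz, 48 Hz, 52 Hz, 68 Hz, 72 Hz.

32 Hz, 48 Hz, 52 Hz, 68 Hz, 72 Hz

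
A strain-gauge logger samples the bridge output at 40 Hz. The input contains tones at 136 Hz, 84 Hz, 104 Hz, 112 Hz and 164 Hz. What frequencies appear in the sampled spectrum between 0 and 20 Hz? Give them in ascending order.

fs/2 = 20 Hz.
136 Hz mod fs = 16 Hz.
16 Hz ≤ fs/2 = 20 Hz, appears at 16 Hz.
84 Hz mod fs = 4 Hz.
4 Hz ≤ fs/2 = 20 Hz, appears at 4 Hz.
104 Hz mod fs = 24 Hz.
24 Hz > fs/2 = 20 Hz, folds to fs − 24 Hz = 16 Hz.
112 Hz mod fs = 32 Hz.
32 Hz > fs/2 = 20 Hz, folds to fs − 32 Hz = 8 Hz.
164 Hz mod fs = 4 Hz.
4 Hz ≤ fs/2 = 20 Hz, appears at 4 Hz.
Distinct values: {4 Hz, 8 Hz, 16 Hz}.

4 Hz, 8 Hz, 16 Hz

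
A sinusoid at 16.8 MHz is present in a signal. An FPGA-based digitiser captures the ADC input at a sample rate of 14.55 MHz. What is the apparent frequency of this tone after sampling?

2.25 MHz

16.8 MHz mod fs = 2.25 MHz.
2.25 MHz ≤ fs/2 = 7.275 MHz, appears at 2.25 MHz.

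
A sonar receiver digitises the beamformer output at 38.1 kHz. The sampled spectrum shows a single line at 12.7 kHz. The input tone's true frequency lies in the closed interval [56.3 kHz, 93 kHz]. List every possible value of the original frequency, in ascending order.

Frequencies that alias to 12.7 kHz are k·fs ± 12.7 kHz for integer k ≥ 0.
k=0: 12.7 kHz.
k=1: 25.4 kHz, 50.8 kHz.
k=2: 63.5 kHz, 88.9 kHz.
k=3: 101.6 kHz, 127 kHz.
Within [56.3 kHz, 93 kHz]: 63.5 kHz, 88.9 kHz.

63.5 kHz, 88.9 kHz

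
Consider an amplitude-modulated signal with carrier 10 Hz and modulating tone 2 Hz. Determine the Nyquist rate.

24 Hz

AM sidebands sit at fc ± fm = 8 Hz and 12 Hz.
Highest-frequency component: 12 Hz.
Nyquist rate = 2 × 12 Hz = 24 Hz.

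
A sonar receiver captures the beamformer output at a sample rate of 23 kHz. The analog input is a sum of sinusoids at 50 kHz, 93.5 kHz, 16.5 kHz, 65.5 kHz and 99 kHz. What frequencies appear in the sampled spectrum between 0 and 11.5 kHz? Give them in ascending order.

fs/2 = 11.5 kHz.
50 kHz mod fs = 4 kHz.
4 kHz ≤ fs/2 = 11.5 kHz, appears at 4 kHz.
93.5 kHz mod fs = 1.5 kHz.
1.5 kHz ≤ fs/2 = 11.5 kHz, appears at 1.5 kHz.
16.5 kHz > fs/2 = 11.5 kHz, folds to fs − 16.5 kHz = 6.5 kHz.
65.5 kHz mod fs = 19.5 kHz.
19.5 kHz > fs/2 = 11.5 kHz, folds to fs − 19.5 kHz = 3.5 kHz.
99 kHz mod fs = 7 kHz.
7 kHz ≤ fs/2 = 11.5 kHz, appears at 7 kHz.
Distinct values: {1.5 kHz, 3.5 kHz, 4 kHz, 6.5 kHz, 7 kHz}.

1.5 kHz, 3.5 kHz, 4 kHz, 6.5 kHz, 7 kHz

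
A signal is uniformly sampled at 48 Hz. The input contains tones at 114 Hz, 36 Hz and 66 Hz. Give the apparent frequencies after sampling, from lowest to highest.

fs/2 = 24 Hz.
114 Hz mod fs = 18 Hz.
18 Hz ≤ fs/2 = 24 Hz, appears at 18 Hz.
36 Hz > fs/2 = 24 Hz, folds to fs − 36 Hz = 12 Hz.
66 Hz mod fs = 18 Hz.
18 Hz ≤ fs/2 = 24 Hz, appears at 18 Hz.
Distinct values: {12 Hz, 18 Hz}.

12 Hz, 18 Hz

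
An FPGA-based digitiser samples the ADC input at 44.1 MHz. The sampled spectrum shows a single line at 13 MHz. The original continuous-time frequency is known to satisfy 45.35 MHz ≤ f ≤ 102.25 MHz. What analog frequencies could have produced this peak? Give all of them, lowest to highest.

57.1 MHz, 75.2 MHz, 101.2 MHz

Frequencies that alias to 13 MHz are k·fs ± 13 MHz for integer k ≥ 0.
k=0: 13 MHz.
k=1: 31.1 MHz, 57.1 MHz.
k=2: 75.2 MHz, 101.2 MHz.
k=3: 119.3 MHz, 145.3 MHz.
Within [45.35 MHz, 102.25 MHz]: 57.1 MHz, 75.2 MHz, 101.2 MHz.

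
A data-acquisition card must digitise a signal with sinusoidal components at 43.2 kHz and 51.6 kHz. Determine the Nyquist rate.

103.2 kHz

Highest-frequency component: 51.6 kHz.
Nyquist rate = 2 × 51.6 kHz = 103.2 kHz.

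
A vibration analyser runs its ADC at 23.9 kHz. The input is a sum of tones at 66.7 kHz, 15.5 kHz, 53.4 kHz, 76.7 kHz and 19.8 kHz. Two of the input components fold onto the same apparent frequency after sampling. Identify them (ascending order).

66.7 kHz, 76.7 kHz

fs/2 = 11.95 kHz.
66.7 kHz mod fs = 18.9 kHz.
18.9 kHz > fs/2 = 11.95 kHz, folds to fs − 18.9 kHz = 5 kHz.
15.5 kHz > fs/2 = 11.95 kHz, folds to fs − 15.5 kHz = 8.4 kHz.
53.4 kHz mod fs = 5.6 kHz.
5.6 kHz ≤ fs/2 = 11.95 kHz, appears at 5.6 kHz.
76.7 kHz mod fs = 5 kHz.
5 kHz ≤ fs/2 = 11.95 kHz, appears at 5 kHz.
19.8 kHz > fs/2 = 11.95 kHz, folds to fs − 19.8 kHz = 4.1 kHz.
66.7 kHz and 76.7 kHz both map to 5 kHz.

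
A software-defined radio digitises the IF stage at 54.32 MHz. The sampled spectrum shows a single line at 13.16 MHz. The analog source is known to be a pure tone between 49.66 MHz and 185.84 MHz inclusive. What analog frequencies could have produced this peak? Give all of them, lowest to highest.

67.48 MHz, 95.48 MHz, 121.8 MHz, 149.8 MHz, 176.12 MHz

Frequencies that alias to 13.16 MHz are k·fs ± 13.16 MHz for integer k ≥ 0.
k=0: 13.16 MHz.
k=1: 41.16 MHz, 67.48 MHz.
k=2: 95.48 MHz, 121.8 MHz.
k=3: 149.8 MHz, 176.12 MHz.
k=4: 204.12 MHz, 230.44 MHz.
Within [49.66 MHz, 185.84 MHz]: 67.48 MHz, 95.48 MHz, 121.8 MHz, 149.8 MHz, 176.12 MHz.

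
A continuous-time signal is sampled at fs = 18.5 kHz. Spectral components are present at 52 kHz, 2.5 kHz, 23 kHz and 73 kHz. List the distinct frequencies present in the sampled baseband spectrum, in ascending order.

fs/2 = 9.25 kHz.
52 kHz mod fs = 15 kHz.
15 kHz > fs/2 = 9.25 kHz, folds to fs − 15 kHz = 3.5 kHz.
2.5 kHz ≤ fs/2 = 9.25 kHz, passes unchanged.
23 kHz mod fs = 4.5 kHz.
4.5 kHz ≤ fs/2 = 9.25 kHz, appears at 4.5 kHz.
73 kHz mod fs = 17.5 kHz.
17.5 kHz > fs/2 = 9.25 kHz, folds to fs − 17.5 kHz = 1 kHz.
Distinct values: {1 kHz, 2.5 kHz, 3.5 kHz, 4.5 kHz}.

1 kHz, 2.5 kHz, 3.5 kHz, 4.5 kHz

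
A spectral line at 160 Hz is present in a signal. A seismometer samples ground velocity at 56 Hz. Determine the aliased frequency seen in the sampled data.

8 Hz

160 Hz mod fs = 48 Hz.
48 Hz > fs/2 = 28 Hz, folds to fs − 48 Hz = 8 Hz.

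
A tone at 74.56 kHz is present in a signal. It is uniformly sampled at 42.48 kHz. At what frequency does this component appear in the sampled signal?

10.4 kHz

74.56 kHz mod fs = 32.08 kHz.
32.08 kHz > fs/2 = 21.24 kHz, folds to fs − 32.08 kHz = 10.4 kHz.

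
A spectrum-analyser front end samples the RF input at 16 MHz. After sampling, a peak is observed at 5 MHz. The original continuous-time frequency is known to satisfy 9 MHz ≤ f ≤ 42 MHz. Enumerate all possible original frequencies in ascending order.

Frequencies that alias to 5 MHz are k·fs ± 5 MHz for integer k ≥ 0.
k=0: 5 MHz.
k=1: 11 MHz, 21 MHz.
k=2: 27 MHz, 37 MHz.
k=3: 43 MHz, 53 MHz.
Within [9 MHz, 42 MHz]: 11 MHz, 21 MHz, 27 MHz, 37 MHz.

11 MHz, 21 MHz, 27 MHz, 37 MHz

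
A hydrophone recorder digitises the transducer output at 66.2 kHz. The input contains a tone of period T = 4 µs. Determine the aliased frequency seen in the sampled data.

14.8 kHz

T = 4 µs → f = 1/T = 250 kHz.
250 kHz mod fs = 51.4 kHz.
51.4 kHz > fs/2 = 33.1 kHz, folds to fs − 51.4 kHz = 14.8 kHz.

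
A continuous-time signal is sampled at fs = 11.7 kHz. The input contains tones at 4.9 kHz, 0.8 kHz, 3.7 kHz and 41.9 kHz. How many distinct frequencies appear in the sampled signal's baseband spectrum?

3

fs/2 = 5.85 kHz.
4.9 kHz ≤ fs/2 = 5.85 kHz, passes unchanged.
0.8 kHz ≤ fs/2 = 5.85 kHz, passes unchanged.
3.7 kHz ≤ fs/2 = 5.85 kHz, passes unchanged.
41.9 kHz mod fs = 6.8 kHz.
6.8 kHz > fs/2 = 5.85 kHz, folds to fs − 6.8 kHz = 4.9 kHz.
Distinct values: {0.8 kHz, 3.7 kHz, 4.9 kHz} → 3.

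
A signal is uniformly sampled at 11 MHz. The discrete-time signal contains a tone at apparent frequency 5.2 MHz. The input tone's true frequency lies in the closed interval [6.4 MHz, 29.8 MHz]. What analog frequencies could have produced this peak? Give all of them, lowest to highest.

16.2 MHz, 16.8 MHz, 27.2 MHz, 27.8 MHz

Frequencies that alias to 5.2 MHz are k·fs ± 5.2 MHz for integer k ≥ 0.
k=0: 5.2 MHz.
k=1: 5.8 MHz, 16.2 MHz.
k=2: 16.8 MHz, 27.2 MHz.
k=3: 27.8 MHz, 38.2 MHz.
k=4: 38.8 MHz, 49.2 MHz.
Within [6.4 MHz, 29.8 MHz]: 16.2 MHz, 16.8 MHz, 27.2 MHz, 27.8 MHz.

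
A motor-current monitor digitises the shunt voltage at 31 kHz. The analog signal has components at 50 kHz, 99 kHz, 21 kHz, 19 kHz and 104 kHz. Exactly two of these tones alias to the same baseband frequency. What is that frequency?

fs/2 = 15.5 kHz.
50 kHz mod fs = 19 kHz.
19 kHz > fs/2 = 15.5 kHz, folds to fs − 19 kHz = 12 kHz.
99 kHz mod fs = 6 kHz.
6 kHz ≤ fs/2 = 15.5 kHz, appears at 6 kHz.
21 kHz > fs/2 = 15.5 kHz, folds to fs − 21 kHz = 10 kHz.
19 kHz > fs/2 = 15.5 kHz, folds to fs − 19 kHz = 12 kHz.
104 kHz mod fs = 11 kHz.
11 kHz ≤ fs/2 = 15.5 kHz, appears at 11 kHz.
19 kHz and 50 kHz both map to 12 kHz.

12 kHz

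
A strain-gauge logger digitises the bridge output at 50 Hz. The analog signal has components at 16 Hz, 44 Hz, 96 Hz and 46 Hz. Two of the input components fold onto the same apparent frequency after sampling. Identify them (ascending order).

46 Hz, 96 Hz

fs/2 = 25 Hz.
16 Hz ≤ fs/2 = 25 Hz, passes unchanged.
44 Hz > fs/2 = 25 Hz, folds to fs − 44 Hz = 6 Hz.
96 Hz mod fs = 46 Hz.
46 Hz > fs/2 = 25 Hz, folds to fs − 46 Hz = 4 Hz.
46 Hz > fs/2 = 25 Hz, folds to fs − 46 Hz = 4 Hz.
46 Hz and 96 Hz both map to 4 Hz.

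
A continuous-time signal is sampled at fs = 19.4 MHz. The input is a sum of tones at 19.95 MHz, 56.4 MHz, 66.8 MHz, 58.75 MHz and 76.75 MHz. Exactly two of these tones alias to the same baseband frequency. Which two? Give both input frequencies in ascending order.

fs/2 = 9.7 MHz.
19.95 MHz mod fs = 0.55 MHz.
0.55 MHz ≤ fs/2 = 9.7 MHz, appears at 0.55 MHz.
56.4 MHz mod fs = 17.6 MHz.
17.6 MHz > fs/2 = 9.7 MHz, folds to fs − 17.6 MHz = 1.8 MHz.
66.8 MHz mod fs = 8.6 MHz.
8.6 MHz ≤ fs/2 = 9.7 MHz, appears at 8.6 MHz.
58.75 MHz mod fs = 0.55 MHz.
0.55 MHz ≤ fs/2 = 9.7 MHz, appears at 0.55 MHz.
76.75 MHz mod fs = 18.55 MHz.
18.55 MHz > fs/2 = 9.7 MHz, folds to fs − 18.55 MHz = 0.85 MHz.
19.95 MHz and 58.75 MHz both map to 0.55 MHz.

19.95 MHz, 58.75 MHz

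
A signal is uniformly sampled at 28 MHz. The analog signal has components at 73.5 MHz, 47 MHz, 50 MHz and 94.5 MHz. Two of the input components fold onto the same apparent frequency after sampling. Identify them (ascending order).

fs/2 = 14 MHz.
73.5 MHz mod fs = 17.5 MHz.
17.5 MHz > fs/2 = 14 MHz, folds to fs − 17.5 MHz = 10.5 MHz.
47 MHz mod fs = 19 MHz.
19 MHz > fs/2 = 14 MHz, folds to fs − 19 MHz = 9 MHz.
50 MHz mod fs = 22 MHz.
22 MHz > fs/2 = 14 MHz, folds to fs − 22 MHz = 6 MHz.
94.5 MHz mod fs = 10.5 MHz.
10.5 MHz ≤ fs/2 = 14 MHz, appears at 10.5 MHz.
73.5 MHz and 94.5 MHz both map to 10.5 MHz.

73.5 MHz, 94.5 MHz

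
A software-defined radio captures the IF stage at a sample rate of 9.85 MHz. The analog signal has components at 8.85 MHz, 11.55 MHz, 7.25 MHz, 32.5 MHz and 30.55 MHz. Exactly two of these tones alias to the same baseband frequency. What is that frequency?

1 MHz

fs/2 = 4.925 MHz.
8.85 MHz > fs/2 = 4.925 MHz, folds to fs − 8.85 MHz = 1 MHz.
11.55 MHz mod fs = 1.7 MHz.
1.7 MHz ≤ fs/2 = 4.925 MHz, appears at 1.7 MHz.
7.25 MHz > fs/2 = 4.925 MHz, folds to fs − 7.25 MHz = 2.6 MHz.
32.5 MHz mod fs = 2.95 MHz.
2.95 MHz ≤ fs/2 = 4.925 MHz, appears at 2.95 MHz.
30.55 MHz mod fs = 1 MHz.
1 MHz ≤ fs/2 = 4.925 MHz, appears at 1 MHz.
8.85 MHz and 30.55 MHz both map to 1 MHz.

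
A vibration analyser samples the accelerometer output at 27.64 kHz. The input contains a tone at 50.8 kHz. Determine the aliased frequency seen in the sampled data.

50.8 kHz mod fs = 23.16 kHz.
23.16 kHz > fs/2 = 13.82 kHz, folds to fs − 23.16 kHz = 4.48 kHz.

4.48 kHz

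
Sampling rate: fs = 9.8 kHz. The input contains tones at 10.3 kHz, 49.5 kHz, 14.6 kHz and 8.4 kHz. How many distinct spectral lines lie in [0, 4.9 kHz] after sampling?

fs/2 = 4.9 kHz.
10.3 kHz mod fs = 0.5 kHz.
0.5 kHz ≤ fs/2 = 4.9 kHz, appears at 0.5 kHz.
49.5 kHz mod fs = 0.5 kHz.
0.5 kHz ≤ fs/2 = 4.9 kHz, appears at 0.5 kHz.
14.6 kHz mod fs = 4.8 kHz.
4.8 kHz ≤ fs/2 = 4.9 kHz, appears at 4.8 kHz.
8.4 kHz > fs/2 = 4.9 kHz, folds to fs − 8.4 kHz = 1.4 kHz.
Distinct values: {0.5 kHz, 1.4 kHz, 4.8 kHz} → 3.

3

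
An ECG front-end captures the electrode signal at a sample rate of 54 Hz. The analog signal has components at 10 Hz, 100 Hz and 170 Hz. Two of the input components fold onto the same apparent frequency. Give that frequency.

8 Hz

fs/2 = 27 Hz.
10 Hz ≤ fs/2 = 27 Hz, passes unchanged.
100 Hz mod fs = 46 Hz.
46 Hz > fs/2 = 27 Hz, folds to fs − 46 Hz = 8 Hz.
170 Hz mod fs = 8 Hz.
8 Hz ≤ fs/2 = 27 Hz, appears at 8 Hz.
100 Hz and 170 Hz both map to 8 Hz.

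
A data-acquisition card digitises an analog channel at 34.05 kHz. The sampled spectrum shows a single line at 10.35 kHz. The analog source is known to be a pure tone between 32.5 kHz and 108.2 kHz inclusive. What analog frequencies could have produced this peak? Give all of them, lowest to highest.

Frequencies that alias to 10.35 kHz are k·fs ± 10.35 kHz for integer k ≥ 0.
k=0: 10.35 kHz.
k=1: 23.7 kHz, 44.4 kHz.
k=2: 57.75 kHz, 78.45 kHz.
k=3: 91.8 kHz, 112.5 kHz.
k=4: 125.85 kHz, 146.55 kHz.
Within [32.5 kHz, 108.2 kHz]: 44.4 kHz, 57.75 kHz, 78.45 kHz, 91.8 kHz.

44.4 kHz, 57.75 kHz, 78.45 kHz, 91.8 kHz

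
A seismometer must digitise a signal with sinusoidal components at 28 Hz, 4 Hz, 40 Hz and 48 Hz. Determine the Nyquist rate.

96 Hz

Highest-frequency component: 48 Hz.
Nyquist rate = 2 × 48 Hz = 96 Hz.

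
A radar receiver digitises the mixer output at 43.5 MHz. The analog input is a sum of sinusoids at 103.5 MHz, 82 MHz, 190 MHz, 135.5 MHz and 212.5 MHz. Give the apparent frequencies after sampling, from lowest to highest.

5 MHz, 16 MHz, 16.5 MHz

fs/2 = 21.75 MHz.
103.5 MHz mod fs = 16.5 MHz.
16.5 MHz ≤ fs/2 = 21.75 MHz, appears at 16.5 MHz.
82 MHz mod fs = 38.5 MHz.
38.5 MHz > fs/2 = 21.75 MHz, folds to fs − 38.5 MHz = 5 MHz.
190 MHz mod fs = 16 MHz.
16 MHz ≤ fs/2 = 21.75 MHz, appears at 16 MHz.
135.5 MHz mod fs = 5 MHz.
5 MHz ≤ fs/2 = 21.75 MHz, appears at 5 MHz.
212.5 MHz mod fs = 38.5 MHz.
38.5 MHz > fs/2 = 21.75 MHz, folds to fs − 38.5 MHz = 5 MHz.
Distinct values: {5 MHz, 16 MHz, 16.5 MHz}.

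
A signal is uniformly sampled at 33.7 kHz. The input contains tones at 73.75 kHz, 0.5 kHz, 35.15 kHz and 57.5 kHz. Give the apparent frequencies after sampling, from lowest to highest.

0.5 kHz, 1.45 kHz, 6.35 kHz, 9.9 kHz

fs/2 = 16.85 kHz.
73.75 kHz mod fs = 6.35 kHz.
6.35 kHz ≤ fs/2 = 16.85 kHz, appears at 6.35 kHz.
0.5 kHz ≤ fs/2 = 16.85 kHz, passes unchanged.
35.15 kHz mod fs = 1.45 kHz.
1.45 kHz ≤ fs/2 = 16.85 kHz, appears at 1.45 kHz.
57.5 kHz mod fs = 23.8 kHz.
23.8 kHz > fs/2 = 16.85 kHz, folds to fs − 23.8 kHz = 9.9 kHz.
Distinct values: {0.5 kHz, 1.45 kHz, 6.35 kHz, 9.9 kHz}.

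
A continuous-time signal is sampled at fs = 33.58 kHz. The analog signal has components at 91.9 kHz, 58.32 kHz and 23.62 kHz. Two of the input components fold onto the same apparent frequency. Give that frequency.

8.84 kHz

fs/2 = 16.79 kHz.
91.9 kHz mod fs = 24.74 kHz.
24.74 kHz > fs/2 = 16.79 kHz, folds to fs − 24.74 kHz = 8.84 kHz.
58.32 kHz mod fs = 24.74 kHz.
24.74 kHz > fs/2 = 16.79 kHz, folds to fs − 24.74 kHz = 8.84 kHz.
23.62 kHz > fs/2 = 16.79 kHz, folds to fs − 23.62 kHz = 9.96 kHz.
58.32 kHz and 91.9 kHz both map to 8.84 kHz.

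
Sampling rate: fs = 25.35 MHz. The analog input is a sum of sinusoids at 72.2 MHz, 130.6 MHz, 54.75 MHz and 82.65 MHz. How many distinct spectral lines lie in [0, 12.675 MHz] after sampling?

fs/2 = 12.675 MHz.
72.2 MHz mod fs = 21.5 MHz.
21.5 MHz > fs/2 = 12.675 MHz, folds to fs − 21.5 MHz = 3.85 MHz.
130.6 MHz mod fs = 3.85 MHz.
3.85 MHz ≤ fs/2 = 12.675 MHz, appears at 3.85 MHz.
54.75 MHz mod fs = 4.05 MHz.
4.05 MHz ≤ fs/2 = 12.675 MHz, appears at 4.05 MHz.
82.65 MHz mod fs = 6.6 MHz.
6.6 MHz ≤ fs/2 = 12.675 MHz, appears at 6.6 MHz.
Distinct values: {3.85 MHz, 4.05 MHz, 6.6 MHz} → 3.

3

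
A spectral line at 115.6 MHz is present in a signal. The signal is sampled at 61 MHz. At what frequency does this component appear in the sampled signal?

115.6 MHz mod fs = 54.6 MHz.
54.6 MHz > fs/2 = 30.5 MHz, folds to fs − 54.6 MHz = 6.4 MHz.

6.4 MHz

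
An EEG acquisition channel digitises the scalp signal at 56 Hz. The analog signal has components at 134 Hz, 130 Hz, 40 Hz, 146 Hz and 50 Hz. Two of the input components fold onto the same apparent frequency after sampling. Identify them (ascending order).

134 Hz, 146 Hz

fs/2 = 28 Hz.
134 Hz mod fs = 22 Hz.
22 Hz ≤ fs/2 = 28 Hz, appears at 22 Hz.
130 Hz mod fs = 18 Hz.
18 Hz ≤ fs/2 = 28 Hz, appears at 18 Hz.
40 Hz > fs/2 = 28 Hz, folds to fs − 40 Hz = 16 Hz.
146 Hz mod fs = 34 Hz.
34 Hz > fs/2 = 28 Hz, folds to fs − 34 Hz = 22 Hz.
50 Hz > fs/2 = 28 Hz, folds to fs − 50 Hz = 6 Hz.
134 Hz and 146 Hz both map to 22 Hz.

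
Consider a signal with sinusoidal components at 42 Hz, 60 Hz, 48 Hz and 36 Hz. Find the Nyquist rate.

120 Hz

Highest-frequency component: 60 Hz.
Nyquist rate = 2 × 60 Hz = 120 Hz.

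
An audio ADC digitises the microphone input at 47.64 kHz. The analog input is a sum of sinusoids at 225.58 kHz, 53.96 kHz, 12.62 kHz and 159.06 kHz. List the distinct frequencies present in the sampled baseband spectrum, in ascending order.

6.32 kHz, 12.62 kHz, 16.14 kHz

fs/2 = 23.82 kHz.
225.58 kHz mod fs = 35.02 kHz.
35.02 kHz > fs/2 = 23.82 kHz, folds to fs − 35.02 kHz = 12.62 kHz.
53.96 kHz mod fs = 6.32 kHz.
6.32 kHz ≤ fs/2 = 23.82 kHz, appears at 6.32 kHz.
12.62 kHz ≤ fs/2 = 23.82 kHz, passes unchanged.
159.06 kHz mod fs = 16.14 kHz.
16.14 kHz ≤ fs/2 = 23.82 kHz, appears at 16.14 kHz.
Distinct values: {6.32 kHz, 12.62 kHz, 16.14 kHz}.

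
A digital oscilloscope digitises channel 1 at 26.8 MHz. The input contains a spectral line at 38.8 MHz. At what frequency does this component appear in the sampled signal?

12 MHz

38.8 MHz mod fs = 12 MHz.
12 MHz ≤ fs/2 = 13.4 MHz, appears at 12 MHz.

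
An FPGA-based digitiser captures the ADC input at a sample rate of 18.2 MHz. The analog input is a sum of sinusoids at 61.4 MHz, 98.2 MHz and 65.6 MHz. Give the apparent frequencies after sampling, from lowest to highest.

6.8 MHz, 7.2 MHz

fs/2 = 9.1 MHz.
61.4 MHz mod fs = 6.8 MHz.
6.8 MHz ≤ fs/2 = 9.1 MHz, appears at 6.8 MHz.
98.2 MHz mod fs = 7.2 MHz.
7.2 MHz ≤ fs/2 = 9.1 MHz, appears at 7.2 MHz.
65.6 MHz mod fs = 11 MHz.
11 MHz > fs/2 = 9.1 MHz, folds to fs − 11 MHz = 7.2 MHz.
Distinct values: {6.8 MHz, 7.2 MHz}.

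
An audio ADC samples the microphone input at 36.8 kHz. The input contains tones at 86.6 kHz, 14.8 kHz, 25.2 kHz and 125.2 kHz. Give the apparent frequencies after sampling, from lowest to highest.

11.6 kHz, 13 kHz, 14.8 kHz

fs/2 = 18.4 kHz.
86.6 kHz mod fs = 13 kHz.
13 kHz ≤ fs/2 = 18.4 kHz, appears at 13 kHz.
14.8 kHz ≤ fs/2 = 18.4 kHz, passes unchanged.
25.2 kHz > fs/2 = 18.4 kHz, folds to fs − 25.2 kHz = 11.6 kHz.
125.2 kHz mod fs = 14.8 kHz.
14.8 kHz ≤ fs/2 = 18.4 kHz, appears at 14.8 kHz.
Distinct values: {11.6 kHz, 13 kHz, 14.8 kHz}.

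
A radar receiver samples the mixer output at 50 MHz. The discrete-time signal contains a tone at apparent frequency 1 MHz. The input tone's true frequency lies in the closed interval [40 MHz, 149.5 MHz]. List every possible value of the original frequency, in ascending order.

49 MHz, 51 MHz, 99 MHz, 101 MHz, 149 MHz

Frequencies that alias to 1 MHz are k·fs ± 1 MHz for integer k ≥ 0.
k=0: 1 MHz.
k=1: 49 MHz, 51 MHz.
k=2: 99 MHz, 101 MHz.
k=3: 149 MHz, 151 MHz.
k=4: 199 MHz, 201 MHz.
Within [40 MHz, 149.5 MHz]: 49 MHz, 51 MHz, 99 MHz, 101 MHz, 149 MHz.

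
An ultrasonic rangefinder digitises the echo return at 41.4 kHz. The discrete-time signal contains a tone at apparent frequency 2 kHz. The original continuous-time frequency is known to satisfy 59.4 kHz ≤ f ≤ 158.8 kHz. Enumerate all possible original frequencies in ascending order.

Frequencies that alias to 2 kHz are k·fs ± 2 kHz for integer k ≥ 0.
k=0: 2 kHz.
k=1: 39.4 kHz, 43.4 kHz.
k=2: 80.8 kHz, 84.8 kHz.
k=3: 122.2 kHz, 126.2 kHz.
k=4: 163.6 kHz, 167.6 kHz.
Within [59.4 kHz, 158.8 kHz]: 80.8 kHz, 84.8 kHz, 122.2 kHz, 126.2 kHz.

80.8 kHz, 84.8 kHz, 122.2 kHz, 126.2 kHz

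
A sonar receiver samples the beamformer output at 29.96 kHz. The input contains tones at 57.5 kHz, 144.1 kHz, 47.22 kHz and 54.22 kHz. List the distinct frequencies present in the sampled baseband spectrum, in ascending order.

fs/2 = 14.98 kHz.
57.5 kHz mod fs = 27.54 kHz.
27.54 kHz > fs/2 = 14.98 kHz, folds to fs − 27.54 kHz = 2.42 kHz.
144.1 kHz mod fs = 24.26 kHz.
24.26 kHz > fs/2 = 14.98 kHz, folds to fs − 24.26 kHz = 5.7 kHz.
47.22 kHz mod fs = 17.26 kHz.
17.26 kHz > fs/2 = 14.98 kHz, folds to fs − 17.26 kHz = 12.7 kHz.
54.22 kHz mod fs = 24.26 kHz.
24.26 kHz > fs/2 = 14.98 kHz, folds to fs − 24.26 kHz = 5.7 kHz.
Distinct values: {2.42 kHz, 5.7 kHz, 12.7 kHz}.

2.42 kHz, 5.7 kHz, 12.7 kHz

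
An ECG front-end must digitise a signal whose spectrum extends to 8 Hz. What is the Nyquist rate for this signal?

Nyquist rate = 2 × 8 Hz = 16 Hz.

16 Hz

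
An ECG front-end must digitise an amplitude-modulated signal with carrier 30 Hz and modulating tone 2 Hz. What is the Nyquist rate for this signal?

64 Hz

AM sidebands sit at fc ± fm = 28 Hz and 32 Hz.
Highest-frequency component: 32 Hz.
Nyquist rate = 2 × 32 Hz = 64 Hz.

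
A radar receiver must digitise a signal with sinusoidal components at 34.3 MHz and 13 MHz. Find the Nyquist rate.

Highest-frequency component: 34.3 MHz.
Nyquist rate = 2 × 34.3 MHz = 68.6 MHz.

68.6 MHz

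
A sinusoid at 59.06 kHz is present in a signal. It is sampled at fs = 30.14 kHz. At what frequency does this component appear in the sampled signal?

59.06 kHz mod fs = 28.92 kHz.
28.92 kHz > fs/2 = 15.07 kHz, folds to fs − 28.92 kHz = 1.22 kHz.

1.22 kHz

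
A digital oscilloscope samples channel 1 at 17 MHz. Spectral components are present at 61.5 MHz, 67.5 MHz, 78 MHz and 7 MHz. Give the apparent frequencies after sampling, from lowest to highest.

0.5 MHz, 6.5 MHz, 7 MHz

fs/2 = 8.5 MHz.
61.5 MHz mod fs = 10.5 MHz.
10.5 MHz > fs/2 = 8.5 MHz, folds to fs − 10.5 MHz = 6.5 MHz.
67.5 MHz mod fs = 16.5 MHz.
16.5 MHz > fs/2 = 8.5 MHz, folds to fs − 16.5 MHz = 0.5 MHz.
78 MHz mod fs = 10 MHz.
10 MHz > fs/2 = 8.5 MHz, folds to fs − 10 MHz = 7 MHz.
7 MHz ≤ fs/2 = 8.5 MHz, passes unchanged.
Distinct values: {0.5 MHz, 6.5 MHz, 7 MHz}.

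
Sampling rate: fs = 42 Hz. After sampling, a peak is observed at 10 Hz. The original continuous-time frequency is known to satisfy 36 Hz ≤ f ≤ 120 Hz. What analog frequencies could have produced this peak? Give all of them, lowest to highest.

Frequencies that alias to 10 Hz are k·fs ± 10 Hz for integer k ≥ 0.
k=0: 10 Hz.
k=1: 32 Hz, 52 Hz.
k=2: 74 Hz, 94 Hz.
k=3: 116 Hz, 136 Hz.
k=4: 158 Hz, 178 Hz.
Within [36 Hz, 120 Hz]: 52 Hz, 74 Hz, 94 Hz, 116 Hz.

52 Hz, 74 Hz, 94 Hz, 116 Hz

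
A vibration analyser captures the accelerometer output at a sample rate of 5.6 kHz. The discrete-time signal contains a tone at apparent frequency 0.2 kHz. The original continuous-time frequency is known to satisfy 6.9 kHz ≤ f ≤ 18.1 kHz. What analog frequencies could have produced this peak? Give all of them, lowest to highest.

11 kHz, 11.4 kHz, 16.6 kHz, 17 kHz

Frequencies that alias to 0.2 kHz are k·fs ± 0.2 kHz for integer k ≥ 0.
k=0: 0.2 kHz.
k=1: 5.4 kHz, 5.8 kHz.
k=2: 11 kHz, 11.4 kHz.
k=3: 16.6 kHz, 17 kHz.
k=4: 22.2 kHz, 22.6 kHz.
Within [6.9 kHz, 18.1 kHz]: 11 kHz, 11.4 kHz, 16.6 kHz, 17 kHz.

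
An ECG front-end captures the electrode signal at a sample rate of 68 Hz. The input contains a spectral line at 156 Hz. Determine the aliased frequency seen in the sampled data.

156 Hz mod fs = 20 Hz.
20 Hz ≤ fs/2 = 34 Hz, appears at 20 Hz.

20 Hz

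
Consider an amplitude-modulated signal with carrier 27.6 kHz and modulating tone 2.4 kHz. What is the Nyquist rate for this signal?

60 kHz

AM sidebands sit at fc ± fm = 25.2 kHz and 30 kHz.
Highest-frequency component: 30 kHz.
Nyquist rate = 2 × 30 kHz = 60 kHz.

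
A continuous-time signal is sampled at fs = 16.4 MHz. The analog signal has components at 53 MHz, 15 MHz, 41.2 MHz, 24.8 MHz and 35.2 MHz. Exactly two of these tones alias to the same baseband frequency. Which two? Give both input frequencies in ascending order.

fs/2 = 8.2 MHz.
53 MHz mod fs = 3.8 MHz.
3.8 MHz ≤ fs/2 = 8.2 MHz, appears at 3.8 MHz.
15 MHz > fs/2 = 8.2 MHz, folds to fs − 15 MHz = 1.4 MHz.
41.2 MHz mod fs = 8.4 MHz.
8.4 MHz > fs/2 = 8.2 MHz, folds to fs − 8.4 MHz = 8 MHz.
24.8 MHz mod fs = 8.4 MHz.
8.4 MHz > fs/2 = 8.2 MHz, folds to fs − 8.4 MHz = 8 MHz.
35.2 MHz mod fs = 2.4 MHz.
2.4 MHz ≤ fs/2 = 8.2 MHz, appears at 2.4 MHz.
24.8 MHz and 41.2 MHz both map to 8 MHz.

24.8 MHz, 41.2 MHz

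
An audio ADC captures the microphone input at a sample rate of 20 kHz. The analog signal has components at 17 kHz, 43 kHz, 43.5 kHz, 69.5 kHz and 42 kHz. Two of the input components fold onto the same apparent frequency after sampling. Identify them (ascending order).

fs/2 = 10 kHz.
17 kHz > fs/2 = 10 kHz, folds to fs − 17 kHz = 3 kHz.
43 kHz mod fs = 3 kHz.
3 kHz ≤ fs/2 = 10 kHz, appears at 3 kHz.
43.5 kHz mod fs = 3.5 kHz.
3.5 kHz ≤ fs/2 = 10 kHz, appears at 3.5 kHz.
69.5 kHz mod fs = 9.5 kHz.
9.5 kHz ≤ fs/2 = 10 kHz, appears at 9.5 kHz.
42 kHz mod fs = 2 kHz.
2 kHz ≤ fs/2 = 10 kHz, appears at 2 kHz.
17 kHz and 43 kHz both map to 3 kHz.

17 kHz, 43 kHz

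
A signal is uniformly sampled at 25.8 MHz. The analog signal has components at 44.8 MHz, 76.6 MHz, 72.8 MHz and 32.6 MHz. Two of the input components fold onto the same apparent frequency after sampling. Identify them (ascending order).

fs/2 = 12.9 MHz.
44.8 MHz mod fs = 19 MHz.
19 MHz > fs/2 = 12.9 MHz, folds to fs − 19 MHz = 6.8 MHz.
76.6 MHz mod fs = 25 MHz.
25 MHz > fs/2 = 12.9 MHz, folds to fs − 25 MHz = 0.8 MHz.
72.8 MHz mod fs = 21.2 MHz.
21.2 MHz > fs/2 = 12.9 MHz, folds to fs − 21.2 MHz = 4.6 MHz.
32.6 MHz mod fs = 6.8 MHz.
6.8 MHz ≤ fs/2 = 12.9 MHz, appears at 6.8 MHz.
32.6 MHz and 44.8 MHz both map to 6.8 MHz.

32.6 MHz, 44.8 MHz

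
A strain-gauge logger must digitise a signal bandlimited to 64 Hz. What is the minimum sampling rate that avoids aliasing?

Nyquist rate = 2 × 64 Hz = 128 Hz.

128 Hz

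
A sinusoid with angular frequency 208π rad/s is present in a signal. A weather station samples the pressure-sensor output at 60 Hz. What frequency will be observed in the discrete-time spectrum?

16 Hz

ω = 208π rad/s → f = ω/(2π) = 104 Hz.
104 Hz mod fs = 44 Hz.
44 Hz > fs/2 = 30 Hz, folds to fs − 44 Hz = 16 Hz.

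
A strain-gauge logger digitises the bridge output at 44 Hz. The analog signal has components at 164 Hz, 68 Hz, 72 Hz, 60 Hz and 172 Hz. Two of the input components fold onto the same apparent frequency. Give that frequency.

fs/2 = 22 Hz.
164 Hz mod fs = 32 Hz.
32 Hz > fs/2 = 22 Hz, folds to fs − 32 Hz = 12 Hz.
68 Hz mod fs = 24 Hz.
24 Hz > fs/2 = 22 Hz, folds to fs − 24 Hz = 20 Hz.
72 Hz mod fs = 28 Hz.
28 Hz > fs/2 = 22 Hz, folds to fs − 28 Hz = 16 Hz.
60 Hz mod fs = 16 Hz.
16 Hz ≤ fs/2 = 22 Hz, appears at 16 Hz.
172 Hz mod fs = 40 Hz.
40 Hz > fs/2 = 22 Hz, folds to fs − 40 Hz = 4 Hz.
60 Hz and 72 Hz both map to 16 Hz.

16 Hz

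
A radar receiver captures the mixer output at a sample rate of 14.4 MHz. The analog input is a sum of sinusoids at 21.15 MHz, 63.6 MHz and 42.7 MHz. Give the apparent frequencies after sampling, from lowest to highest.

fs/2 = 7.2 MHz.
21.15 MHz mod fs = 6.75 MHz.
6.75 MHz ≤ fs/2 = 7.2 MHz, appears at 6.75 MHz.
63.6 MHz mod fs = 6 MHz.
6 MHz ≤ fs/2 = 7.2 MHz, appears at 6 MHz.
42.7 MHz mod fs = 13.9 MHz.
13.9 MHz > fs/2 = 7.2 MHz, folds to fs − 13.9 MHz = 0.5 MHz.
Distinct values: {0.5 MHz, 6 MHz, 6.75 MHz}.

0.5 MHz, 6 MHz, 6.75 MHz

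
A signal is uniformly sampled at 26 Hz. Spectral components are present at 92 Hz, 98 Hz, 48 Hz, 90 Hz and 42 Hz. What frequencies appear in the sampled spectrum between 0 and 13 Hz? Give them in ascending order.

4 Hz, 6 Hz, 10 Hz, 12 Hz

fs/2 = 13 Hz.
92 Hz mod fs = 14 Hz.
14 Hz > fs/2 = 13 Hz, folds to fs − 14 Hz = 12 Hz.
98 Hz mod fs = 20 Hz.
20 Hz > fs/2 = 13 Hz, folds to fs − 20 Hz = 6 Hz.
48 Hz mod fs = 22 Hz.
22 Hz > fs/2 = 13 Hz, folds to fs − 22 Hz = 4 Hz.
90 Hz mod fs = 12 Hz.
12 Hz ≤ fs/2 = 13 Hz, appears at 12 Hz.
42 Hz mod fs = 16 Hz.
16 Hz > fs/2 = 13 Hz, folds to fs − 16 Hz = 10 Hz.
Distinct values: {4 Hz, 6 Hz, 10 Hz, 12 Hz}.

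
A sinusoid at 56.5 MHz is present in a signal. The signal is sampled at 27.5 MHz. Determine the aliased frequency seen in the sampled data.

56.5 MHz mod fs = 1.5 MHz.
1.5 MHz ≤ fs/2 = 13.75 MHz, appears at 1.5 MHz.

1.5 MHz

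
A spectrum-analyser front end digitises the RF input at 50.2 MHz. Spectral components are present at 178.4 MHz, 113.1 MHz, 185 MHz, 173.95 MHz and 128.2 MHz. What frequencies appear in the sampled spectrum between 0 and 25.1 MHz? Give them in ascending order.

fs/2 = 25.1 MHz.
178.4 MHz mod fs = 27.8 MHz.
27.8 MHz > fs/2 = 25.1 MHz, folds to fs − 27.8 MHz = 22.4 MHz.
113.1 MHz mod fs = 12.7 MHz.
12.7 MHz ≤ fs/2 = 25.1 MHz, appears at 12.7 MHz.
185 MHz mod fs = 34.4 MHz.
34.4 MHz > fs/2 = 25.1 MHz, folds to fs − 34.4 MHz = 15.8 MHz.
173.95 MHz mod fs = 23.35 MHz.
23.35 MHz ≤ fs/2 = 25.1 MHz, appears at 23.35 MHz.
128.2 MHz mod fs = 27.8 MHz.
27.8 MHz > fs/2 = 25.1 MHz, folds to fs − 27.8 MHz = 22.4 MHz.
Distinct values: {12.7 MHz, 15.8 MHz, 22.4 MHz, 23.35 MHz}.

12.7 MHz, 15.8 MHz, 22.4 MHz, 23.35 MHz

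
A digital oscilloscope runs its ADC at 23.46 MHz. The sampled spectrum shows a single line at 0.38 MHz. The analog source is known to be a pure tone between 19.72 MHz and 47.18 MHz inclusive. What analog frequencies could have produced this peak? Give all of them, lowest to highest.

23.08 MHz, 23.84 MHz, 46.54 MHz

Frequencies that alias to 0.38 MHz are k·fs ± 0.38 MHz for integer k ≥ 0.
k=0: 0.38 MHz.
k=1: 23.08 MHz, 23.84 MHz.
k=2: 46.54 MHz, 47.3 MHz.
k=3: 70 MHz, 70.76 MHz.
Within [19.72 MHz, 47.18 MHz]: 23.08 MHz, 23.84 MHz, 46.54 MHz.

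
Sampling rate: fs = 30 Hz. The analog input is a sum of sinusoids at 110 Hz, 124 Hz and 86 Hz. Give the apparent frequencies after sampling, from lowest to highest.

fs/2 = 15 Hz.
110 Hz mod fs = 20 Hz.
20 Hz > fs/2 = 15 Hz, folds to fs − 20 Hz = 10 Hz.
124 Hz mod fs = 4 Hz.
4 Hz ≤ fs/2 = 15 Hz, appears at 4 Hz.
86 Hz mod fs = 26 Hz.
26 Hz > fs/2 = 15 Hz, folds to fs − 26 Hz = 4 Hz.
Distinct values: {4 Hz, 10 Hz}.

4 Hz, 10 Hz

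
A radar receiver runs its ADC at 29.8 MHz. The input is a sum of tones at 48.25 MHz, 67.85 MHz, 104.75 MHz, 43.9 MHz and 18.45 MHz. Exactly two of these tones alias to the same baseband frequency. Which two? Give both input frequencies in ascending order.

fs/2 = 14.9 MHz.
48.25 MHz mod fs = 18.45 MHz.
18.45 MHz > fs/2 = 14.9 MHz, folds to fs − 18.45 MHz = 11.35 MHz.
67.85 MHz mod fs = 8.25 MHz.
8.25 MHz ≤ fs/2 = 14.9 MHz, appears at 8.25 MHz.
104.75 MHz mod fs = 15.35 MHz.
15.35 MHz > fs/2 = 14.9 MHz, folds to fs − 15.35 MHz = 14.45 MHz.
43.9 MHz mod fs = 14.1 MHz.
14.1 MHz ≤ fs/2 = 14.9 MHz, appears at 14.1 MHz.
18.45 MHz > fs/2 = 14.9 MHz, folds to fs − 18.45 MHz = 11.35 MHz.
18.45 MHz and 48.25 MHz both map to 11.35 MHz.

18.45 MHz, 48.25 MHz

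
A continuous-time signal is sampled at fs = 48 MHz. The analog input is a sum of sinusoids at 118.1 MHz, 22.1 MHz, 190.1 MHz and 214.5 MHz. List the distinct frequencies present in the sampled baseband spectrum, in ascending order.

1.9 MHz, 22.1 MHz, 22.5 MHz

fs/2 = 24 MHz.
118.1 MHz mod fs = 22.1 MHz.
22.1 MHz ≤ fs/2 = 24 MHz, appears at 22.1 MHz.
22.1 MHz ≤ fs/2 = 24 MHz, passes unchanged.
190.1 MHz mod fs = 46.1 MHz.
46.1 MHz > fs/2 = 24 MHz, folds to fs − 46.1 MHz = 1.9 MHz.
214.5 MHz mod fs = 22.5 MHz.
22.5 MHz ≤ fs/2 = 24 MHz, appears at 22.5 MHz.
Distinct values: {1.9 MHz, 22.1 MHz, 22.5 MHz}.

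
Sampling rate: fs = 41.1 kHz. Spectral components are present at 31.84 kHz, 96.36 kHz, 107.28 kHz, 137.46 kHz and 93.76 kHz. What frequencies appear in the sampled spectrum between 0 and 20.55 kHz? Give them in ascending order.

fs/2 = 20.55 kHz.
31.84 kHz > fs/2 = 20.55 kHz, folds to fs − 31.84 kHz = 9.26 kHz.
96.36 kHz mod fs = 14.16 kHz.
14.16 kHz ≤ fs/2 = 20.55 kHz, appears at 14.16 kHz.
107.28 kHz mod fs = 25.08 kHz.
25.08 kHz > fs/2 = 20.55 kHz, folds to fs − 25.08 kHz = 16.02 kHz.
137.46 kHz mod fs = 14.16 kHz.
14.16 kHz ≤ fs/2 = 20.55 kHz, appears at 14.16 kHz.
93.76 kHz mod fs = 11.56 kHz.
11.56 kHz ≤ fs/2 = 20.55 kHz, appears at 11.56 kHz.
Distinct values: {9.26 kHz, 11.56 kHz, 14.16 kHz, 16.02 kHz}.

9.26 kHz, 11.56 kHz, 14.16 kHz, 16.02 kHz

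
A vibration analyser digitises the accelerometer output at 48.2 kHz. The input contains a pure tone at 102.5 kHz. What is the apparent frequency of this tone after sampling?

6.1 kHz

102.5 kHz mod fs = 6.1 kHz.
6.1 kHz ≤ fs/2 = 24.1 kHz, appears at 6.1 kHz.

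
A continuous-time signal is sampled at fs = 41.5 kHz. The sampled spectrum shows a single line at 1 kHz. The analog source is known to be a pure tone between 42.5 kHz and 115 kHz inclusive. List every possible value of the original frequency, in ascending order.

Frequencies that alias to 1 kHz are k·fs ± 1 kHz for integer k ≥ 0.
k=0: 1 kHz.
k=1: 40.5 kHz, 42.5 kHz.
k=2: 82 kHz, 84 kHz.
k=3: 123.5 kHz, 125.5 kHz.
Within [42.5 kHz, 115 kHz]: 42.5 kHz, 82 kHz, 84 kHz.

42.5 kHz, 82 kHz, 84 kHz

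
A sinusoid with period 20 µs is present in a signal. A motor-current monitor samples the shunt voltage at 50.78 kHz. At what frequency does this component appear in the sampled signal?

0.78 kHz

T = 20 µs → f = 1/T = 50 kHz.
50 kHz > fs/2 = 25.39 kHz, folds to fs − 50 kHz = 0.78 kHz.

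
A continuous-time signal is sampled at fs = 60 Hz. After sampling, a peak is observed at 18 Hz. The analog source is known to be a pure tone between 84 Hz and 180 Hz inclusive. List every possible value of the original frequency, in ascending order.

102 Hz, 138 Hz, 162 Hz

Frequencies that alias to 18 Hz are k·fs ± 18 Hz for integer k ≥ 0.
k=0: 18 Hz.
k=1: 42 Hz, 78 Hz.
k=2: 102 Hz, 138 Hz.
k=3: 162 Hz, 198 Hz.
k=4: 222 Hz, 258 Hz.
Within [84 Hz, 180 Hz]: 102 Hz, 138 Hz, 162 Hz.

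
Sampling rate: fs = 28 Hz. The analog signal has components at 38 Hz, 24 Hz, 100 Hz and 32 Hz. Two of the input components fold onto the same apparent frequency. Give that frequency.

4 Hz

fs/2 = 14 Hz.
38 Hz mod fs = 10 Hz.
10 Hz ≤ fs/2 = 14 Hz, appears at 10 Hz.
24 Hz > fs/2 = 14 Hz, folds to fs − 24 Hz = 4 Hz.
100 Hz mod fs = 16 Hz.
16 Hz > fs/2 = 14 Hz, folds to fs − 16 Hz = 12 Hz.
32 Hz mod fs = 4 Hz.
4 Hz ≤ fs/2 = 14 Hz, appears at 4 Hz.
24 Hz and 32 Hz both map to 4 Hz.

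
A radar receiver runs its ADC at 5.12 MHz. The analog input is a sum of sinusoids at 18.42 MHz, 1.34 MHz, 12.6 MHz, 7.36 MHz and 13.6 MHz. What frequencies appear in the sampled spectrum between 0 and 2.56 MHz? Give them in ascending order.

fs/2 = 2.56 MHz.
18.42 MHz mod fs = 3.06 MHz.
3.06 MHz > fs/2 = 2.56 MHz, folds to fs − 3.06 MHz = 2.06 MHz.
1.34 MHz ≤ fs/2 = 2.56 MHz, passes unchanged.
12.6 MHz mod fs = 2.36 MHz.
2.36 MHz ≤ fs/2 = 2.56 MHz, appears at 2.36 MHz.
7.36 MHz mod fs = 2.24 MHz.
2.24 MHz ≤ fs/2 = 2.56 MHz, appears at 2.24 MHz.
13.6 MHz mod fs = 3.36 MHz.
3.36 MHz > fs/2 = 2.56 MHz, folds to fs − 3.36 MHz = 1.76 MHz.
Distinct values: {1.34 MHz, 1.76 MHz, 2.06 MHz, 2.24 MHz, 2.36 MHz}.

1.34 MHz, 1.76 MHz, 2.06 MHz, 2.24 MHz, 2.36 MHz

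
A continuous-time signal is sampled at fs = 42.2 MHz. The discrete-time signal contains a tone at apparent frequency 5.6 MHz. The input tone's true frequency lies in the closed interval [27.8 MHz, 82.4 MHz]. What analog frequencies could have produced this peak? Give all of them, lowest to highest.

36.6 MHz, 47.8 MHz, 78.8 MHz

Frequencies that alias to 5.6 MHz are k·fs ± 5.6 MHz for integer k ≥ 0.
k=0: 5.6 MHz.
k=1: 36.6 MHz, 47.8 MHz.
k=2: 78.8 MHz, 90 MHz.
k=3: 121 MHz, 132.2 MHz.
Within [27.8 MHz, 82.4 MHz]: 36.6 MHz, 47.8 MHz, 78.8 MHz.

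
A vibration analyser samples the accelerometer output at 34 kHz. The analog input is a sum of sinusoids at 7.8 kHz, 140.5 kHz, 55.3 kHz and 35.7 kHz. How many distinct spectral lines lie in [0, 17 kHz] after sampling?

4

fs/2 = 17 kHz.
7.8 kHz ≤ fs/2 = 17 kHz, passes unchanged.
140.5 kHz mod fs = 4.5 kHz.
4.5 kHz ≤ fs/2 = 17 kHz, appears at 4.5 kHz.
55.3 kHz mod fs = 21.3 kHz.
21.3 kHz > fs/2 = 17 kHz, folds to fs − 21.3 kHz = 12.7 kHz.
35.7 kHz mod fs = 1.7 kHz.
1.7 kHz ≤ fs/2 = 17 kHz, appears at 1.7 kHz.
Distinct values: {1.7 kHz, 4.5 kHz, 7.8 kHz, 12.7 kHz} → 4.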